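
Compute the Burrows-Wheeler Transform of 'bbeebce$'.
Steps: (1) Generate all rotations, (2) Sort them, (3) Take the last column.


Rotations (sorted):
  0: $bbeebce -> last char: e
  1: bbeebce$ -> last char: $
  2: bce$bbee -> last char: e
  3: beebce$b -> last char: b
  4: ce$bbeeb -> last char: b
  5: e$bbeebc -> last char: c
  6: ebce$bbe -> last char: e
  7: eebce$bb -> last char: b


BWT = e$ebbceb


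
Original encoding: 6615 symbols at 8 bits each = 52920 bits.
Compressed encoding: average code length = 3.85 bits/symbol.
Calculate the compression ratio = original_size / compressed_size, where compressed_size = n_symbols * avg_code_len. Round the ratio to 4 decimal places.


original_size = n_symbols * orig_bits = 6615 * 8 = 52920 bits
compressed_size = n_symbols * avg_code_len = 6615 * 3.85 = 25467.75 bits
ratio = original_size / compressed_size = 52920 / 25467.75 = 2.0779

Compression ratio = 2.0779


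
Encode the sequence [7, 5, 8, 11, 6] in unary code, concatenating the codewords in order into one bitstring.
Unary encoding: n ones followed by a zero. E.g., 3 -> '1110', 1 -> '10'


Encode each number as n ones followed by a terminating 0:
  7 -> 11111110 (8 bits)
  5 -> 111110 (6 bits)
  8 -> 111111110 (9 bits)
  11 -> 111111111110 (12 bits)
  6 -> 1111110 (7 bits)
Total length = 8 + 6 + 9 + 12 + 7 = 42 bits.

Unary([7, 5, 8, 11, 6]) = 111111101111101111111101111111111101111110 (42 bits)


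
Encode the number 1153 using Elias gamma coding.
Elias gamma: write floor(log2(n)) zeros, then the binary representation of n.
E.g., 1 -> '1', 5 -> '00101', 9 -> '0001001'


num_bits = floor(log2(1153)) + 1 = 11
leading_zeros = num_bits - 1 = 10
binary(1153) = 10010000001

Elias gamma(1153) = '0000000000' + '10010000001' = 000000000010010000001 (21 bits)


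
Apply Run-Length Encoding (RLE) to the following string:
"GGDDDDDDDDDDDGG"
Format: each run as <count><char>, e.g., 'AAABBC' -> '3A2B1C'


Scanning runs left to right:
  i=0: run of 'G' x 2 -> '2G'
  i=2: run of 'D' x 11 -> '11D'
  i=13: run of 'G' x 2 -> '2G'

RLE = 2G11D2G


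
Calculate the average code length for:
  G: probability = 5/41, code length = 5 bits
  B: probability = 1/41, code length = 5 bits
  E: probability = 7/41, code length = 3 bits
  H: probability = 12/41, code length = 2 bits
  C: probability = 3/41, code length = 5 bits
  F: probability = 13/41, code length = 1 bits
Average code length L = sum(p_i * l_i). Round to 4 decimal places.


Weighted contributions p_i * l_i:
  G: (5/41) * 5 = 25/41
  B: (1/41) * 5 = 5/41
  E: (7/41) * 3 = 21/41
  H: (12/41) * 2 = 24/41
  C: (3/41) * 5 = 15/41
  F: (13/41) * 1 = 13/41
Sum = (25 + 5 + 21 + 24 + 15 + 13)/41 = 103/41

L = 103/41 = 2.5122 bits/symbol


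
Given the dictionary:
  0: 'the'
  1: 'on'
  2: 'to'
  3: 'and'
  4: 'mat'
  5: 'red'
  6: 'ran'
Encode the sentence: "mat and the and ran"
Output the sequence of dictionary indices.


Look up each word in the dictionary:
  'mat' -> 4
  'and' -> 3
  'the' -> 0
  'and' -> 3
  'ran' -> 6

Encoded: [4, 3, 0, 3, 6]


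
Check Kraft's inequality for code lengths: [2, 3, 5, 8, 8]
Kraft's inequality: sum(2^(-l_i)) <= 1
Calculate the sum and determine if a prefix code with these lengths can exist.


Sum = 2^(-2) + 2^(-3) + 2^(-5) + 2^(-8) + 2^(-8)
    = 0.25 + 0.125 + 0.03125 + 0.00390625 + 0.00390625
    = 106/256 = 0.4140625
Since 0.4140625 <= 1, Kraft's inequality IS satisfied.
A prefix code with these lengths CAN exist.

Kraft sum = 0.4140625. Satisfied.


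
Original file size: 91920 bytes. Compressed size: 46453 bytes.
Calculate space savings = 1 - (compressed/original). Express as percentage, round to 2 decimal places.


ratio = compressed/original = 46453/91920 = 0.505363
savings = 1 - ratio = 1 - 0.505363 = 0.494637
as a percentage: 0.494637 * 100 = 49.46%

Space savings = 1 - 46453/91920 = 49.46%


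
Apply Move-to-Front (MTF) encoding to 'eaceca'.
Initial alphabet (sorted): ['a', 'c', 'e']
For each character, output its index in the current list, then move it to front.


MTF encoding:
'e': index 2 in ['a', 'c', 'e'] -> ['e', 'a', 'c']
'a': index 1 in ['e', 'a', 'c'] -> ['a', 'e', 'c']
'c': index 2 in ['a', 'e', 'c'] -> ['c', 'a', 'e']
'e': index 2 in ['c', 'a', 'e'] -> ['e', 'c', 'a']
'c': index 1 in ['e', 'c', 'a'] -> ['c', 'e', 'a']
'a': index 2 in ['c', 'e', 'a'] -> ['a', 'c', 'e']


Output: [2, 1, 2, 2, 1, 2]


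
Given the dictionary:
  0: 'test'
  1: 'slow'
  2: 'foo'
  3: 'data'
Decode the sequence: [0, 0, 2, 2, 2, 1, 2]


Look up each index in the dictionary:
  0 -> 'test'
  0 -> 'test'
  2 -> 'foo'
  2 -> 'foo'
  2 -> 'foo'
  1 -> 'slow'
  2 -> 'foo'

Decoded: "test test foo foo foo slow foo"


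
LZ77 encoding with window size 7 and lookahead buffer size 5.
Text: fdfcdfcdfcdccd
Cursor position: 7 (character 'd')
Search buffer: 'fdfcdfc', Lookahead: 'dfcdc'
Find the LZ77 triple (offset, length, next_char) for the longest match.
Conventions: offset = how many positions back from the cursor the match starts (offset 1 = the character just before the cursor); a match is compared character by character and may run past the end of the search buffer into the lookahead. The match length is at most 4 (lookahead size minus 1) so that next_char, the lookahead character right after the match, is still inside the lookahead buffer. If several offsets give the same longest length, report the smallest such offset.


Try each offset into the search buffer:
  offset=1 (pos 6, char 'c'): match length 0
  offset=2 (pos 5, char 'f'): match length 0
  offset=3 (pos 4, char 'd'): match length 4
  offset=4 (pos 3, char 'c'): match length 0
  offset=5 (pos 2, char 'f'): match length 0
  offset=6 (pos 1, char 'd'): match length 4
  offset=7 (pos 0, char 'f'): match length 0
Longest match has length 4, found at offsets 3, 6; take the smallest, offset 3.
next_char = character at position 7 + 4 = 11 -> 'c'

Best match: offset=3, length=4 (matching 'dfcd' starting at position 4)
LZ77 triple: (3, 4, 'c')


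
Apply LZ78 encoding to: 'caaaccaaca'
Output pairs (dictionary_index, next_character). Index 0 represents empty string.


LZ78 encoding steps:
Dictionary: {0: ''}
Step 1: w='' (idx 0), next='c' -> output (0, 'c'), add 'c' as idx 1
Step 2: w='' (idx 0), next='a' -> output (0, 'a'), add 'a' as idx 2
Step 3: w='a' (idx 2), next='a' -> output (2, 'a'), add 'aa' as idx 3
Step 4: w='c' (idx 1), next='c' -> output (1, 'c'), add 'cc' as idx 4
Step 5: w='aa' (idx 3), next='c' -> output (3, 'c'), add 'aac' as idx 5
Step 6: w='a' (idx 2), end of input -> output (2, '')


Encoded: [(0, 'c'), (0, 'a'), (2, 'a'), (1, 'c'), (3, 'c'), (2, '')]


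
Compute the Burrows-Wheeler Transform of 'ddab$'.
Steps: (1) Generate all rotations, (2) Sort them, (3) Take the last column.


Rotations (sorted):
  0: $ddab -> last char: b
  1: ab$dd -> last char: d
  2: b$dda -> last char: a
  3: dab$d -> last char: d
  4: ddab$ -> last char: $


BWT = bdad$


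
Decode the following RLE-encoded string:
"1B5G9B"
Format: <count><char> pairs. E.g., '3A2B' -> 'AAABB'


Expanding each <count><char> pair:
  1B -> 'B'
  5G -> 'GGGGG'
  9B -> 'BBBBBBBBB'

Decoded = BGGGGGBBBBBBBBB


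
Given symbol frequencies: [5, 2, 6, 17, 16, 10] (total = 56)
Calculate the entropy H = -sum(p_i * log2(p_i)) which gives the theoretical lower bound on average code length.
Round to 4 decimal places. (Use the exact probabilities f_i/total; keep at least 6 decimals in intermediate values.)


Per-symbol terms -p_i * log2(p_i) with p_i = f_i/56:
  p = 5/56 = 0.089286: log2(p) = -3.485427, -p*log2(p) = 0.311199
  p = 2/56 = 0.035714: log2(p) = -4.807355, -p*log2(p) = 0.171691
  p = 6/56 = 0.107143: log2(p) = -3.222392, -p*log2(p) = 0.345256
  p = 17/56 = 0.303571: log2(p) = -1.719892, -p*log2(p) = 0.522110
  p = 16/56 = 0.285714: log2(p) = -1.807355, -p*log2(p) = 0.516387
  p = 10/56 = 0.178571: log2(p) = -2.485427, -p*log2(p) = 0.443826
H = 0.311199 + 0.171691 + 0.345256 + 0.522110 + 0.516387 + 0.443826 = 2.310469

H = 2.3105 bits/symbol


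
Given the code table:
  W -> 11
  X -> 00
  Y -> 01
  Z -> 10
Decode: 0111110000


Decoding:
01 -> Y
11 -> W
11 -> W
00 -> X
00 -> X


Result: YWWXX


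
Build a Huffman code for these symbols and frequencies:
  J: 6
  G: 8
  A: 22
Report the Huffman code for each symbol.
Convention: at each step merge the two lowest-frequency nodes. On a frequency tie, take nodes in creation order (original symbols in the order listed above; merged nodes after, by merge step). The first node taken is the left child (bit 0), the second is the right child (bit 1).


Huffman tree construction:
Step 1: Merge J(6) + G(8) = 14
Step 2: Merge (J+G)(14) + A(22) = 36
Read each symbol's code off the tree from the root (left child = 0, right child = 1).

Codes:
  J: 00 (length 2)
  G: 01 (length 2)
  A: 1 (length 1)
Average code length: 50/36 = 1.3889 bits/symbol


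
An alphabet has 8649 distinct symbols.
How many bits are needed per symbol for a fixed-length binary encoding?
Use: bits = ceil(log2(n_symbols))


log2(8649) = 13.0783
Bracket: 2^13 = 8192 < 8649 <= 2^14 = 16384
So ceil(log2(8649)) = 14

bits = ceil(log2(8649)) = ceil(13.0783) = 14 bits


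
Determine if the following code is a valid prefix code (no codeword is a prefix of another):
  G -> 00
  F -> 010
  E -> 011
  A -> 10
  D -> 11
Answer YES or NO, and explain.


Checking each pair (does one codeword prefix another?):
  G='00' vs F='010': no prefix
  G='00' vs E='011': no prefix
  G='00' vs A='10': no prefix
  G='00' vs D='11': no prefix
  F='010' vs G='00': no prefix
  F='010' vs E='011': no prefix
  F='010' vs A='10': no prefix
  F='010' vs D='11': no prefix
  E='011' vs G='00': no prefix
  E='011' vs F='010': no prefix
  E='011' vs A='10': no prefix
  E='011' vs D='11': no prefix
  A='10' vs G='00': no prefix
  A='10' vs F='010': no prefix
  A='10' vs E='011': no prefix
  A='10' vs D='11': no prefix
  D='11' vs G='00': no prefix
  D='11' vs F='010': no prefix
  D='11' vs E='011': no prefix
  D='11' vs A='10': no prefix
No violation found over all pairs.

YES -- this is a valid prefix code. No codeword is a prefix of any other codeword.


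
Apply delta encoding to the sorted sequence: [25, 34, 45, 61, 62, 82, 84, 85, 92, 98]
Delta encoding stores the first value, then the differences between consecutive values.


First value: 25
Deltas:
  34 - 25 = 9
  45 - 34 = 11
  61 - 45 = 16
  62 - 61 = 1
  82 - 62 = 20
  84 - 82 = 2
  85 - 84 = 1
  92 - 85 = 7
  98 - 92 = 6


Delta encoded: [25, 9, 11, 16, 1, 20, 2, 1, 7, 6]


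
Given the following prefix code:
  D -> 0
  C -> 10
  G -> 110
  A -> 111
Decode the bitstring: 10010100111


Decoding step by step:
Bits 10 -> C
Bits 0 -> D
Bits 10 -> C
Bits 10 -> C
Bits 0 -> D
Bits 111 -> A


Decoded message: CDCCDA


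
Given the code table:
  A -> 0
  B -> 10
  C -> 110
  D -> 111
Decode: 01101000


Decoding:
0 -> A
110 -> C
10 -> B
0 -> A
0 -> A


Result: ACBAA


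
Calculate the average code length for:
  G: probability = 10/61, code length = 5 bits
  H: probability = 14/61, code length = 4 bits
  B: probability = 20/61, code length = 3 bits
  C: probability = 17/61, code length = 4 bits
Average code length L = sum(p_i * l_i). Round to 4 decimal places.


Weighted contributions p_i * l_i:
  G: (10/61) * 5 = 50/61
  H: (14/61) * 4 = 56/61
  B: (20/61) * 3 = 60/61
  C: (17/61) * 4 = 68/61
Sum = (50 + 56 + 60 + 68)/61 = 234/61

L = 234/61 = 3.8361 bits/symbol


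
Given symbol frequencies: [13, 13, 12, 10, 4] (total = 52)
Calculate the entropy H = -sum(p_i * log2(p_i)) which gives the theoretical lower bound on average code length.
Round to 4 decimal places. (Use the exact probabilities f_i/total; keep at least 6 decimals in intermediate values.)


Per-symbol terms -p_i * log2(p_i) with p_i = f_i/52:
  p = 13/52 = 0.250000: log2(p) = -2.000000, -p*log2(p) = 0.500000
  p = 13/52 = 0.250000: log2(p) = -2.000000, -p*log2(p) = 0.500000
  p = 12/52 = 0.230769: log2(p) = -2.115477, -p*log2(p) = 0.488187
  p = 10/52 = 0.192308: log2(p) = -2.378512, -p*log2(p) = 0.457406
  p = 4/52 = 0.076923: log2(p) = -3.700440, -p*log2(p) = 0.284649
H = 0.500000 + 0.500000 + 0.488187 + 0.457406 + 0.284649 = 2.230242

H = 2.2302 bits/symbol


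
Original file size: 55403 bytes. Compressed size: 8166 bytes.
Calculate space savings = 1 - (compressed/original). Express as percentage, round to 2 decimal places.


ratio = compressed/original = 8166/55403 = 0.147393
savings = 1 - ratio = 1 - 0.147393 = 0.852607
as a percentage: 0.852607 * 100 = 85.26%

Space savings = 1 - 8166/55403 = 85.26%


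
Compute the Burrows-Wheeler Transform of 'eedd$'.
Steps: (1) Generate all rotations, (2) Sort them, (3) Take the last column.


Rotations (sorted):
  0: $eedd -> last char: d
  1: d$eed -> last char: d
  2: dd$ee -> last char: e
  3: edd$e -> last char: e
  4: eedd$ -> last char: $


BWT = ddee$


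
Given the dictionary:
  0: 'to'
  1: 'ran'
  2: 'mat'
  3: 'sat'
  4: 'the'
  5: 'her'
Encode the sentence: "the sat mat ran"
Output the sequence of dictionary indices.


Look up each word in the dictionary:
  'the' -> 4
  'sat' -> 3
  'mat' -> 2
  'ran' -> 1

Encoded: [4, 3, 2, 1]


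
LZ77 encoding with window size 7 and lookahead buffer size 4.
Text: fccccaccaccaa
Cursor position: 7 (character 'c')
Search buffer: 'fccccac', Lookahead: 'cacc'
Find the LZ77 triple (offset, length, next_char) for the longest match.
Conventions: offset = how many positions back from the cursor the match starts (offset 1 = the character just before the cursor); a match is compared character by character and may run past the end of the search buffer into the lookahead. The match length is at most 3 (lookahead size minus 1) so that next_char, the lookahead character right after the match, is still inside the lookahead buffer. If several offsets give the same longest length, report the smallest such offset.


Try each offset into the search buffer:
  offset=1 (pos 6, char 'c'): match length 1
  offset=2 (pos 5, char 'a'): match length 0
  offset=3 (pos 4, char 'c'): match length 3
  offset=4 (pos 3, char 'c'): match length 1
  offset=5 (pos 2, char 'c'): match length 1
  offset=6 (pos 1, char 'c'): match length 1
  offset=7 (pos 0, char 'f'): match length 0
Longest match has length 3 at offset 3.
next_char = character at position 7 + 3 = 10 -> 'c'

Best match: offset=3, length=3 (matching 'cac' starting at position 4)
LZ77 triple: (3, 3, 'c')


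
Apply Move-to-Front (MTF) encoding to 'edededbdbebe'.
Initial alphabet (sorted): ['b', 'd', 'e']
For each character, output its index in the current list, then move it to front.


MTF encoding:
'e': index 2 in ['b', 'd', 'e'] -> ['e', 'b', 'd']
'd': index 2 in ['e', 'b', 'd'] -> ['d', 'e', 'b']
'e': index 1 in ['d', 'e', 'b'] -> ['e', 'd', 'b']
'd': index 1 in ['e', 'd', 'b'] -> ['d', 'e', 'b']
'e': index 1 in ['d', 'e', 'b'] -> ['e', 'd', 'b']
'd': index 1 in ['e', 'd', 'b'] -> ['d', 'e', 'b']
'b': index 2 in ['d', 'e', 'b'] -> ['b', 'd', 'e']
'd': index 1 in ['b', 'd', 'e'] -> ['d', 'b', 'e']
'b': index 1 in ['d', 'b', 'e'] -> ['b', 'd', 'e']
'e': index 2 in ['b', 'd', 'e'] -> ['e', 'b', 'd']
'b': index 1 in ['e', 'b', 'd'] -> ['b', 'e', 'd']
'e': index 1 in ['b', 'e', 'd'] -> ['e', 'b', 'd']


Output: [2, 2, 1, 1, 1, 1, 2, 1, 1, 2, 1, 1]


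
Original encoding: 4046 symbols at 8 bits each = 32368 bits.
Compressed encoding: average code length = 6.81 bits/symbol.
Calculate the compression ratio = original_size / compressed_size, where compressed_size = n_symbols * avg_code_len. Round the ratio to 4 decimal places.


original_size = n_symbols * orig_bits = 4046 * 8 = 32368 bits
compressed_size = n_symbols * avg_code_len = 4046 * 6.81 = 27553.26 bits
ratio = original_size / compressed_size = 32368 / 27553.26 = 1.1747

Compression ratio = 1.1747


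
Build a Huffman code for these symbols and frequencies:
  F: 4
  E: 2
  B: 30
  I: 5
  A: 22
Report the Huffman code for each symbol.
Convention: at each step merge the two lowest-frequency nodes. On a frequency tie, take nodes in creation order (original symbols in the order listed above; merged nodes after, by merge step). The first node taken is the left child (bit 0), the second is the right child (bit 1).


Huffman tree construction:
Step 1: Merge E(2) + F(4) = 6
Step 2: Merge I(5) + (E+F)(6) = 11
Step 3: Merge (I+(E+F))(11) + A(22) = 33
Step 4: Merge B(30) + ((I+(E+F))+A)(33) = 63
Read each symbol's code off the tree from the root (left child = 0, right child = 1).

Codes:
  F: 1011 (length 4)
  E: 1010 (length 4)
  B: 0 (length 1)
  I: 100 (length 3)
  A: 11 (length 2)
Average code length: 113/63 = 1.7937 bits/symbol


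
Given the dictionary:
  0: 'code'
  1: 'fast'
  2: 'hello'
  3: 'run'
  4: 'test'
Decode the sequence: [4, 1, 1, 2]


Look up each index in the dictionary:
  4 -> 'test'
  1 -> 'fast'
  1 -> 'fast'
  2 -> 'hello'

Decoded: "test fast fast hello"


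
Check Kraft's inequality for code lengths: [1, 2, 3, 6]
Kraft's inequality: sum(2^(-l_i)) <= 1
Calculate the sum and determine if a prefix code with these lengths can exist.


Sum = 2^(-1) + 2^(-2) + 2^(-3) + 2^(-6)
    = 0.5 + 0.25 + 0.125 + 0.015625
    = 57/64 = 0.890625
Since 0.890625 <= 1, Kraft's inequality IS satisfied.
A prefix code with these lengths CAN exist.

Kraft sum = 0.890625. Satisfied.


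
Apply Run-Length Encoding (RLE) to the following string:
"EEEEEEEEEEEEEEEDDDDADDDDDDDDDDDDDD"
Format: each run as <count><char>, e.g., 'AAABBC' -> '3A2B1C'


Scanning runs left to right:
  i=0: run of 'E' x 15 -> '15E'
  i=15: run of 'D' x 4 -> '4D'
  i=19: run of 'A' x 1 -> '1A'
  i=20: run of 'D' x 14 -> '14D'

RLE = 15E4D1A14D


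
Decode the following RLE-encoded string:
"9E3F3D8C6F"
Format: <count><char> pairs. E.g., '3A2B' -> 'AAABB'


Expanding each <count><char> pair:
  9E -> 'EEEEEEEEE'
  3F -> 'FFF'
  3D -> 'DDD'
  8C -> 'CCCCCCCC'
  6F -> 'FFFFFF'

Decoded = EEEEEEEEEFFFDDDCCCCCCCCFFFFFF


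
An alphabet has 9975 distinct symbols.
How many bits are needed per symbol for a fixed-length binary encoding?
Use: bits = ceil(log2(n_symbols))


log2(9975) = 13.2841
Bracket: 2^13 = 8192 < 9975 <= 2^14 = 16384
So ceil(log2(9975)) = 14

bits = ceil(log2(9975)) = ceil(13.2841) = 14 bits


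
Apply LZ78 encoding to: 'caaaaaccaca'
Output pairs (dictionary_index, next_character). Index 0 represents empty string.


LZ78 encoding steps:
Dictionary: {0: ''}
Step 1: w='' (idx 0), next='c' -> output (0, 'c'), add 'c' as idx 1
Step 2: w='' (idx 0), next='a' -> output (0, 'a'), add 'a' as idx 2
Step 3: w='a' (idx 2), next='a' -> output (2, 'a'), add 'aa' as idx 3
Step 4: w='aa' (idx 3), next='c' -> output (3, 'c'), add 'aac' as idx 4
Step 5: w='c' (idx 1), next='a' -> output (1, 'a'), add 'ca' as idx 5
Step 6: w='ca' (idx 5), end of input -> output (5, '')


Encoded: [(0, 'c'), (0, 'a'), (2, 'a'), (3, 'c'), (1, 'a'), (5, '')]


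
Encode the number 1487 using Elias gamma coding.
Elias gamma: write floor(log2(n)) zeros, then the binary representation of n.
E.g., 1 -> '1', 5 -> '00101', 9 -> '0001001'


num_bits = floor(log2(1487)) + 1 = 11
leading_zeros = num_bits - 1 = 10
binary(1487) = 10111001111

Elias gamma(1487) = '0000000000' + '10111001111' = 000000000010111001111 (21 bits)


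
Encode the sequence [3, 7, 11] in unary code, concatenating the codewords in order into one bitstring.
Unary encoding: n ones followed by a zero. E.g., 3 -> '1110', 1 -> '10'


Encode each number as n ones followed by a terminating 0:
  3 -> 1110 (4 bits)
  7 -> 11111110 (8 bits)
  11 -> 111111111110 (12 bits)
Total length = 4 + 8 + 12 = 24 bits.

Unary([3, 7, 11]) = 111011111110111111111110 (24 bits)


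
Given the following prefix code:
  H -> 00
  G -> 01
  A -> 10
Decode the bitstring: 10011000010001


Decoding step by step:
Bits 10 -> A
Bits 01 -> G
Bits 10 -> A
Bits 00 -> H
Bits 01 -> G
Bits 00 -> H
Bits 01 -> G


Decoded message: AGAHGHG


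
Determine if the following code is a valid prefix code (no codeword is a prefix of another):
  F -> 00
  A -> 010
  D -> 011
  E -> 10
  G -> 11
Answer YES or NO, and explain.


Checking each pair (does one codeword prefix another?):
  F='00' vs A='010': no prefix
  F='00' vs D='011': no prefix
  F='00' vs E='10': no prefix
  F='00' vs G='11': no prefix
  A='010' vs F='00': no prefix
  A='010' vs D='011': no prefix
  A='010' vs E='10': no prefix
  A='010' vs G='11': no prefix
  D='011' vs F='00': no prefix
  D='011' vs A='010': no prefix
  D='011' vs E='10': no prefix
  D='011' vs G='11': no prefix
  E='10' vs F='00': no prefix
  E='10' vs A='010': no prefix
  E='10' vs D='011': no prefix
  E='10' vs G='11': no prefix
  G='11' vs F='00': no prefix
  G='11' vs A='010': no prefix
  G='11' vs D='011': no prefix
  G='11' vs E='10': no prefix
No violation found over all pairs.

YES -- this is a valid prefix code. No codeword is a prefix of any other codeword.


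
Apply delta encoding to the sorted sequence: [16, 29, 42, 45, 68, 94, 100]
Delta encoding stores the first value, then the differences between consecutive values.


First value: 16
Deltas:
  29 - 16 = 13
  42 - 29 = 13
  45 - 42 = 3
  68 - 45 = 23
  94 - 68 = 26
  100 - 94 = 6


Delta encoded: [16, 13, 13, 3, 23, 26, 6]


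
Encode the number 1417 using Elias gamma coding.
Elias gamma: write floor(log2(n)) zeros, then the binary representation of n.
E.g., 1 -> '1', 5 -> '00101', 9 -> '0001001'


num_bits = floor(log2(1417)) + 1 = 11
leading_zeros = num_bits - 1 = 10
binary(1417) = 10110001001

Elias gamma(1417) = '0000000000' + '10110001001' = 000000000010110001001 (21 bits)


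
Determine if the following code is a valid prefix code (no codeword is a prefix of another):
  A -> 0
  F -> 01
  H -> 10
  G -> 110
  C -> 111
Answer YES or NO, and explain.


Checking each pair (does one codeword prefix another?):
  A='0' vs F='01': prefix -- VIOLATION

NO -- this is NOT a valid prefix code. A (0) is a prefix of F (01).


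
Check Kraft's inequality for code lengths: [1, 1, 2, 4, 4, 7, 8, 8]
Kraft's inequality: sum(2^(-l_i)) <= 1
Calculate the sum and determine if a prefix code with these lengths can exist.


Sum = 2^(-1) + 2^(-1) + 2^(-2) + 2^(-4) + 2^(-4) + 2^(-7) + 2^(-8) + 2^(-8)
    = 0.5 + 0.5 + 0.25 + 0.0625 + 0.0625 + 0.0078125 + 0.00390625 + 0.00390625
    = 356/256 = 1.390625
Since 1.390625 > 1, Kraft's inequality is NOT satisfied.
A prefix code with these lengths CANNOT exist.

Kraft sum = 1.390625. Not satisfied.


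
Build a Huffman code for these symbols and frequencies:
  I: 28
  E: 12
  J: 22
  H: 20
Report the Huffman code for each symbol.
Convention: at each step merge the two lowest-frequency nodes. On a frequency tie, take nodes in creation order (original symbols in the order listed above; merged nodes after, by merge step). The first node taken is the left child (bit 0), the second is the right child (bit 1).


Huffman tree construction:
Step 1: Merge E(12) + H(20) = 32
Step 2: Merge J(22) + I(28) = 50
Step 3: Merge (E+H)(32) + (J+I)(50) = 82
Read each symbol's code off the tree from the root (left child = 0, right child = 1).

Codes:
  I: 11 (length 2)
  E: 00 (length 2)
  J: 10 (length 2)
  H: 01 (length 2)
Average code length: 164/82 = 2.0000 bits/symbol


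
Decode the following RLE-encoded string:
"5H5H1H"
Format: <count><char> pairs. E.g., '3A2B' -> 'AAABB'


Expanding each <count><char> pair:
  5H -> 'HHHHH'
  5H -> 'HHHHH'
  1H -> 'H'

Decoded = HHHHHHHHHHH


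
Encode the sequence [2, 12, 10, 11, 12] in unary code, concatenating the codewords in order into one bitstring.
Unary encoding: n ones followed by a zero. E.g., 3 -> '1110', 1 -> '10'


Encode each number as n ones followed by a terminating 0:
  2 -> 110 (3 bits)
  12 -> 1111111111110 (13 bits)
  10 -> 11111111110 (11 bits)
  11 -> 111111111110 (12 bits)
  12 -> 1111111111110 (13 bits)
Total length = 3 + 13 + 11 + 12 + 13 = 52 bits.

Unary([2, 12, 10, 11, 12]) = 1101111111111110111111111101111111111101111111111110 (52 bits)


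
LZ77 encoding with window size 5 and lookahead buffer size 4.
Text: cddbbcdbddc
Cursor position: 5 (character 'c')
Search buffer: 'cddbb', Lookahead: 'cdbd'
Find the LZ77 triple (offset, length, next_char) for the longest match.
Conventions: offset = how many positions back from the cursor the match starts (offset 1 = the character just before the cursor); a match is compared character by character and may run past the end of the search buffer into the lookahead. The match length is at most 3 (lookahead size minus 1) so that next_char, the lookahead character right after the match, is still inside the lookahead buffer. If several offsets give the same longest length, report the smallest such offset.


Try each offset into the search buffer:
  offset=1 (pos 4, char 'b'): match length 0
  offset=2 (pos 3, char 'b'): match length 0
  offset=3 (pos 2, char 'd'): match length 0
  offset=4 (pos 1, char 'd'): match length 0
  offset=5 (pos 0, char 'c'): match length 2
Longest match has length 2 at offset 5.
next_char = character at position 5 + 2 = 7 -> 'b'

Best match: offset=5, length=2 (matching 'cd' starting at position 0)
LZ77 triple: (5, 2, 'b')


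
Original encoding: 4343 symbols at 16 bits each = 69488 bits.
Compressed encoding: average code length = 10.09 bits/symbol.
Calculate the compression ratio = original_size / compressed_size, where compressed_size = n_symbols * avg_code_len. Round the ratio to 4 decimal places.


original_size = n_symbols * orig_bits = 4343 * 16 = 69488 bits
compressed_size = n_symbols * avg_code_len = 4343 * 10.09 = 43820.87 bits
ratio = original_size / compressed_size = 69488 / 43820.87 = 1.5857

Compression ratio = 1.5857


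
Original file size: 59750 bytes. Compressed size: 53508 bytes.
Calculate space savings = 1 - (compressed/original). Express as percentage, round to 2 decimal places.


ratio = compressed/original = 53508/59750 = 0.895531
savings = 1 - ratio = 1 - 0.895531 = 0.104469
as a percentage: 0.104469 * 100 = 10.45%

Space savings = 1 - 53508/59750 = 10.45%


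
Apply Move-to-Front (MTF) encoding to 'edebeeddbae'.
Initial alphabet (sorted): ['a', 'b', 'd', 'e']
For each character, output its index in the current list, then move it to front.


MTF encoding:
'e': index 3 in ['a', 'b', 'd', 'e'] -> ['e', 'a', 'b', 'd']
'd': index 3 in ['e', 'a', 'b', 'd'] -> ['d', 'e', 'a', 'b']
'e': index 1 in ['d', 'e', 'a', 'b'] -> ['e', 'd', 'a', 'b']
'b': index 3 in ['e', 'd', 'a', 'b'] -> ['b', 'e', 'd', 'a']
'e': index 1 in ['b', 'e', 'd', 'a'] -> ['e', 'b', 'd', 'a']
'e': index 0 in ['e', 'b', 'd', 'a'] -> ['e', 'b', 'd', 'a']
'd': index 2 in ['e', 'b', 'd', 'a'] -> ['d', 'e', 'b', 'a']
'd': index 0 in ['d', 'e', 'b', 'a'] -> ['d', 'e', 'b', 'a']
'b': index 2 in ['d', 'e', 'b', 'a'] -> ['b', 'd', 'e', 'a']
'a': index 3 in ['b', 'd', 'e', 'a'] -> ['a', 'b', 'd', 'e']
'e': index 3 in ['a', 'b', 'd', 'e'] -> ['e', 'a', 'b', 'd']


Output: [3, 3, 1, 3, 1, 0, 2, 0, 2, 3, 3]


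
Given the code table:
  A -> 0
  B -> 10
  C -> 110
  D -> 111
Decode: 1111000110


Decoding:
111 -> D
10 -> B
0 -> A
0 -> A
110 -> C


Result: DBAAC


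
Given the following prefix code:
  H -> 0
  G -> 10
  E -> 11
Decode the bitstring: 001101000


Decoding step by step:
Bits 0 -> H
Bits 0 -> H
Bits 11 -> E
Bits 0 -> H
Bits 10 -> G
Bits 0 -> H
Bits 0 -> H


Decoded message: HHEHGHH


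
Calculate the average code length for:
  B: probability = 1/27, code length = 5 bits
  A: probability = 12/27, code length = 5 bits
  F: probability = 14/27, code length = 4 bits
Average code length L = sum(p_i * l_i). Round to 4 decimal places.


Weighted contributions p_i * l_i:
  B: (1/27) * 5 = 5/27
  A: (12/27) * 5 = 60/27
  F: (14/27) * 4 = 56/27
Sum = (5 + 60 + 56)/27 = 121/27

L = 121/27 = 4.4815 bits/symbol


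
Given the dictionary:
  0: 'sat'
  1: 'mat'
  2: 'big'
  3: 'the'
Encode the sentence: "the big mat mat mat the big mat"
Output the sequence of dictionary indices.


Look up each word in the dictionary:
  'the' -> 3
  'big' -> 2
  'mat' -> 1
  'mat' -> 1
  'mat' -> 1
  'the' -> 3
  'big' -> 2
  'mat' -> 1

Encoded: [3, 2, 1, 1, 1, 3, 2, 1]


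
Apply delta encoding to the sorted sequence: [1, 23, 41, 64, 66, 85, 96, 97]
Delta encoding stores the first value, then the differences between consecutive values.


First value: 1
Deltas:
  23 - 1 = 22
  41 - 23 = 18
  64 - 41 = 23
  66 - 64 = 2
  85 - 66 = 19
  96 - 85 = 11
  97 - 96 = 1


Delta encoded: [1, 22, 18, 23, 2, 19, 11, 1]


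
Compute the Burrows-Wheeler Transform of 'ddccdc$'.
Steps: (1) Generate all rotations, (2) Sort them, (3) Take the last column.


Rotations (sorted):
  0: $ddccdc -> last char: c
  1: c$ddccd -> last char: d
  2: ccdc$dd -> last char: d
  3: cdc$ddc -> last char: c
  4: dc$ddcc -> last char: c
  5: dccdc$d -> last char: d
  6: ddccdc$ -> last char: $


BWT = cddccd$


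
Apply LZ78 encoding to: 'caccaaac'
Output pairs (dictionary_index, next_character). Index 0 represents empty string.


LZ78 encoding steps:
Dictionary: {0: ''}
Step 1: w='' (idx 0), next='c' -> output (0, 'c'), add 'c' as idx 1
Step 2: w='' (idx 0), next='a' -> output (0, 'a'), add 'a' as idx 2
Step 3: w='c' (idx 1), next='c' -> output (1, 'c'), add 'cc' as idx 3
Step 4: w='a' (idx 2), next='a' -> output (2, 'a'), add 'aa' as idx 4
Step 5: w='a' (idx 2), next='c' -> output (2, 'c'), add 'ac' as idx 5


Encoded: [(0, 'c'), (0, 'a'), (1, 'c'), (2, 'a'), (2, 'c')]


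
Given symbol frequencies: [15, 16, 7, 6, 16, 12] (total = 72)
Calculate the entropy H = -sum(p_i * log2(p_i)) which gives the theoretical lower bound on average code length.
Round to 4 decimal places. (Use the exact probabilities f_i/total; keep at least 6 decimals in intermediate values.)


Per-symbol terms -p_i * log2(p_i) with p_i = f_i/72:
  p = 15/72 = 0.208333: log2(p) = -2.263034, -p*log2(p) = 0.471466
  p = 16/72 = 0.222222: log2(p) = -2.169925, -p*log2(p) = 0.482206
  p = 7/72 = 0.097222: log2(p) = -3.362570, -p*log2(p) = 0.326917
  p = 6/72 = 0.083333: log2(p) = -3.584963, -p*log2(p) = 0.298747
  p = 16/72 = 0.222222: log2(p) = -2.169925, -p*log2(p) = 0.482206
  p = 12/72 = 0.166667: log2(p) = -2.584963, -p*log2(p) = 0.430827
H = 0.471466 + 0.482206 + 0.326917 + 0.298747 + 0.482206 + 0.430827 = 2.492369

H = 2.4924 bits/symbol


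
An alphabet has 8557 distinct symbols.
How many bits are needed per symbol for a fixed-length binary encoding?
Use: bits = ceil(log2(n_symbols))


log2(8557) = 13.0629
Bracket: 2^13 = 8192 < 8557 <= 2^14 = 16384
So ceil(log2(8557)) = 14

bits = ceil(log2(8557)) = ceil(13.0629) = 14 bits


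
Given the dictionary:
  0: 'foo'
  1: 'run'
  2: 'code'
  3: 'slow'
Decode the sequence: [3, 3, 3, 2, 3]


Look up each index in the dictionary:
  3 -> 'slow'
  3 -> 'slow'
  3 -> 'slow'
  2 -> 'code'
  3 -> 'slow'

Decoded: "slow slow slow code slow"


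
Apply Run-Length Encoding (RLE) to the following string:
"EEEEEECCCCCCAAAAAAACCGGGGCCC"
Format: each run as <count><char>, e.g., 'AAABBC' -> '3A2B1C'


Scanning runs left to right:
  i=0: run of 'E' x 6 -> '6E'
  i=6: run of 'C' x 6 -> '6C'
  i=12: run of 'A' x 7 -> '7A'
  i=19: run of 'C' x 2 -> '2C'
  i=21: run of 'G' x 4 -> '4G'
  i=25: run of 'C' x 3 -> '3C'

RLE = 6E6C7A2C4G3C


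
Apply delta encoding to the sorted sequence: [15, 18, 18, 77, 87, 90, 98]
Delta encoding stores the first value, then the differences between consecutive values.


First value: 15
Deltas:
  18 - 15 = 3
  18 - 18 = 0
  77 - 18 = 59
  87 - 77 = 10
  90 - 87 = 3
  98 - 90 = 8


Delta encoded: [15, 3, 0, 59, 10, 3, 8]


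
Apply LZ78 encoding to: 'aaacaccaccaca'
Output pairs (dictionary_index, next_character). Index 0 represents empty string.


LZ78 encoding steps:
Dictionary: {0: ''}
Step 1: w='' (idx 0), next='a' -> output (0, 'a'), add 'a' as idx 1
Step 2: w='a' (idx 1), next='a' -> output (1, 'a'), add 'aa' as idx 2
Step 3: w='' (idx 0), next='c' -> output (0, 'c'), add 'c' as idx 3
Step 4: w='a' (idx 1), next='c' -> output (1, 'c'), add 'ac' as idx 4
Step 5: w='c' (idx 3), next='a' -> output (3, 'a'), add 'ca' as idx 5
Step 6: w='c' (idx 3), next='c' -> output (3, 'c'), add 'cc' as idx 6
Step 7: w='ac' (idx 4), next='a' -> output (4, 'a'), add 'aca' as idx 7


Encoded: [(0, 'a'), (1, 'a'), (0, 'c'), (1, 'c'), (3, 'a'), (3, 'c'), (4, 'a')]


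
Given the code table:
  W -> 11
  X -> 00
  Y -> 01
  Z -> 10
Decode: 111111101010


Decoding:
11 -> W
11 -> W
11 -> W
10 -> Z
10 -> Z
10 -> Z


Result: WWWZZZ


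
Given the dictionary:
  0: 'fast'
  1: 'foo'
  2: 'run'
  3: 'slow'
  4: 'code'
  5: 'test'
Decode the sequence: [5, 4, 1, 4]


Look up each index in the dictionary:
  5 -> 'test'
  4 -> 'code'
  1 -> 'foo'
  4 -> 'code'

Decoded: "test code foo code"


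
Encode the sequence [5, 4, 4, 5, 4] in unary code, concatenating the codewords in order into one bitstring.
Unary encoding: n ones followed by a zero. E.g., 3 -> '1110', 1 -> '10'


Encode each number as n ones followed by a terminating 0:
  5 -> 111110 (6 bits)
  4 -> 11110 (5 bits)
  4 -> 11110 (5 bits)
  5 -> 111110 (6 bits)
  4 -> 11110 (5 bits)
Total length = 6 + 5 + 5 + 6 + 5 = 27 bits.

Unary([5, 4, 4, 5, 4]) = 111110111101111011111011110 (27 bits)


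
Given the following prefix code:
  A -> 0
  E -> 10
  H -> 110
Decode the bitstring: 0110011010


Decoding step by step:
Bits 0 -> A
Bits 110 -> H
Bits 0 -> A
Bits 110 -> H
Bits 10 -> E


Decoded message: AHAHE


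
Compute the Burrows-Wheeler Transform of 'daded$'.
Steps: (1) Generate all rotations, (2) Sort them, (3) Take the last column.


Rotations (sorted):
  0: $daded -> last char: d
  1: aded$d -> last char: d
  2: d$dade -> last char: e
  3: daded$ -> last char: $
  4: ded$da -> last char: a
  5: ed$dad -> last char: d


BWT = dde$ad


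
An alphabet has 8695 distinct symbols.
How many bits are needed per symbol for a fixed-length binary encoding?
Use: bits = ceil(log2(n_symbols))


log2(8695) = 13.086
Bracket: 2^13 = 8192 < 8695 <= 2^14 = 16384
So ceil(log2(8695)) = 14

bits = ceil(log2(8695)) = ceil(13.086) = 14 bits


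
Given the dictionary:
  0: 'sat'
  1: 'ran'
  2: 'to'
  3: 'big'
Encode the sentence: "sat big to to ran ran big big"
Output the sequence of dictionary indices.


Look up each word in the dictionary:
  'sat' -> 0
  'big' -> 3
  'to' -> 2
  'to' -> 2
  'ran' -> 1
  'ran' -> 1
  'big' -> 3
  'big' -> 3

Encoded: [0, 3, 2, 2, 1, 1, 3, 3]


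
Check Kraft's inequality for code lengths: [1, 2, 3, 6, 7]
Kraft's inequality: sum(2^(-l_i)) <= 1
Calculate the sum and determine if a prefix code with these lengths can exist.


Sum = 2^(-1) + 2^(-2) + 2^(-3) + 2^(-6) + 2^(-7)
    = 0.5 + 0.25 + 0.125 + 0.015625 + 0.0078125
    = 115/128 = 0.8984375
Since 0.8984375 <= 1, Kraft's inequality IS satisfied.
A prefix code with these lengths CAN exist.

Kraft sum = 0.8984375. Satisfied.


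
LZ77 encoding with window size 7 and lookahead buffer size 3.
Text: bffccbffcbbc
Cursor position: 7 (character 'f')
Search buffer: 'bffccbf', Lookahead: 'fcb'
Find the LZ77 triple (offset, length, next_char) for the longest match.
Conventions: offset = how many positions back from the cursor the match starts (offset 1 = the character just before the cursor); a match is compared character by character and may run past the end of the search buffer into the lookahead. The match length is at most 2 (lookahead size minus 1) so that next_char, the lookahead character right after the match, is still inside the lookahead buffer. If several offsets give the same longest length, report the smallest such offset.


Try each offset into the search buffer:
  offset=1 (pos 6, char 'f'): match length 1
  offset=2 (pos 5, char 'b'): match length 0
  offset=3 (pos 4, char 'c'): match length 0
  offset=4 (pos 3, char 'c'): match length 0
  offset=5 (pos 2, char 'f'): match length 2
  offset=6 (pos 1, char 'f'): match length 1
  offset=7 (pos 0, char 'b'): match length 0
Longest match has length 2 at offset 5.
next_char = character at position 7 + 2 = 9 -> 'b'

Best match: offset=5, length=2 (matching 'fc' starting at position 2)
LZ77 triple: (5, 2, 'b')


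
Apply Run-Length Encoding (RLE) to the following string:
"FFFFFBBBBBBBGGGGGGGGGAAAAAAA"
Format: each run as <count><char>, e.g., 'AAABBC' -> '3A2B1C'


Scanning runs left to right:
  i=0: run of 'F' x 5 -> '5F'
  i=5: run of 'B' x 7 -> '7B'
  i=12: run of 'G' x 9 -> '9G'
  i=21: run of 'A' x 7 -> '7A'

RLE = 5F7B9G7A


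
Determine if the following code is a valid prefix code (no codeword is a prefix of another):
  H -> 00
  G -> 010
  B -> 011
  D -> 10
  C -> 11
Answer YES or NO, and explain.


Checking each pair (does one codeword prefix another?):
  H='00' vs G='010': no prefix
  H='00' vs B='011': no prefix
  H='00' vs D='10': no prefix
  H='00' vs C='11': no prefix
  G='010' vs H='00': no prefix
  G='010' vs B='011': no prefix
  G='010' vs D='10': no prefix
  G='010' vs C='11': no prefix
  B='011' vs H='00': no prefix
  B='011' vs G='010': no prefix
  B='011' vs D='10': no prefix
  B='011' vs C='11': no prefix
  D='10' vs H='00': no prefix
  D='10' vs G='010': no prefix
  D='10' vs B='011': no prefix
  D='10' vs C='11': no prefix
  C='11' vs H='00': no prefix
  C='11' vs G='010': no prefix
  C='11' vs B='011': no prefix
  C='11' vs D='10': no prefix
No violation found over all pairs.

YES -- this is a valid prefix code. No codeword is a prefix of any other codeword.


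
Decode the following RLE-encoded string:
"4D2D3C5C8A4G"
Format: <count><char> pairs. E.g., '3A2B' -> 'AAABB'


Expanding each <count><char> pair:
  4D -> 'DDDD'
  2D -> 'DD'
  3C -> 'CCC'
  5C -> 'CCCCC'
  8A -> 'AAAAAAAA'
  4G -> 'GGGG'

Decoded = DDDDDDCCCCCCCCAAAAAAAAGGGG


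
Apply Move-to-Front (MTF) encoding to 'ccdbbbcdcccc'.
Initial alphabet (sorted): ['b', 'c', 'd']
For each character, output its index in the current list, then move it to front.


MTF encoding:
'c': index 1 in ['b', 'c', 'd'] -> ['c', 'b', 'd']
'c': index 0 in ['c', 'b', 'd'] -> ['c', 'b', 'd']
'd': index 2 in ['c', 'b', 'd'] -> ['d', 'c', 'b']
'b': index 2 in ['d', 'c', 'b'] -> ['b', 'd', 'c']
'b': index 0 in ['b', 'd', 'c'] -> ['b', 'd', 'c']
'b': index 0 in ['b', 'd', 'c'] -> ['b', 'd', 'c']
'c': index 2 in ['b', 'd', 'c'] -> ['c', 'b', 'd']
'd': index 2 in ['c', 'b', 'd'] -> ['d', 'c', 'b']
'c': index 1 in ['d', 'c', 'b'] -> ['c', 'd', 'b']
'c': index 0 in ['c', 'd', 'b'] -> ['c', 'd', 'b']
'c': index 0 in ['c', 'd', 'b'] -> ['c', 'd', 'b']
'c': index 0 in ['c', 'd', 'b'] -> ['c', 'd', 'b']


Output: [1, 0, 2, 2, 0, 0, 2, 2, 1, 0, 0, 0]


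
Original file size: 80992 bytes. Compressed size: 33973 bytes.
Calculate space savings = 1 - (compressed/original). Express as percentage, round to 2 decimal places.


ratio = compressed/original = 33973/80992 = 0.419461
savings = 1 - ratio = 1 - 0.419461 = 0.580539
as a percentage: 0.580539 * 100 = 58.05%

Space savings = 1 - 33973/80992 = 58.05%


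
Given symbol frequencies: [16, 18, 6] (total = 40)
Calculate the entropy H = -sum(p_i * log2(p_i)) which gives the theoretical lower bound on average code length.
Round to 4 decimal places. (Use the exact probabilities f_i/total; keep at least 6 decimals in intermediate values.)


Per-symbol terms -p_i * log2(p_i) with p_i = f_i/40:
  p = 16/40 = 0.400000: log2(p) = -1.321928, -p*log2(p) = 0.528771
  p = 18/40 = 0.450000: log2(p) = -1.152003, -p*log2(p) = 0.518401
  p = 6/40 = 0.150000: log2(p) = -2.736966, -p*log2(p) = 0.410545
H = 0.528771 + 0.518401 + 0.410545 = 1.457717

H = 1.4577 bits/symbol


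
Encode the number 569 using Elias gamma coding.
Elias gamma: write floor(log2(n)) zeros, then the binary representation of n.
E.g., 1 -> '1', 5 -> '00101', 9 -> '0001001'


num_bits = floor(log2(569)) + 1 = 10
leading_zeros = num_bits - 1 = 9
binary(569) = 1000111001

Elias gamma(569) = '000000000' + '1000111001' = 0000000001000111001 (19 bits)


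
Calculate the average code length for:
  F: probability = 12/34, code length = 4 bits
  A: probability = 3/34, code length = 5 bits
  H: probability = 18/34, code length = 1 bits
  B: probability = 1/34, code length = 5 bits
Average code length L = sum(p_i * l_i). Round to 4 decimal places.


Weighted contributions p_i * l_i:
  F: (12/34) * 4 = 48/34
  A: (3/34) * 5 = 15/34
  H: (18/34) * 1 = 18/34
  B: (1/34) * 5 = 5/34
Sum = (48 + 15 + 18 + 5)/34 = 86/34

L = 86/34 = 2.5294 bits/symbol
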